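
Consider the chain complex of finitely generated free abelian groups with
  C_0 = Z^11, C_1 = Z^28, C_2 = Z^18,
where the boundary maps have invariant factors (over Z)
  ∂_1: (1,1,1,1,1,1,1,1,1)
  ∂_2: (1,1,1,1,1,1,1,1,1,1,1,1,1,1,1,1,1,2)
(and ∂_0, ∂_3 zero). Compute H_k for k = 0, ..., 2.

H_0 ≅ Z^2,  H_1 ≅ Z ⊕ Z/2,  H_2 = 0.

H_0: b_0 = 11 − 0 − 9 = 2; torsion from ∂_1 factors > 1: none. So H_0 ≅ Z^2.
H_1: b_1 = 28 − 9 − 18 = 1; torsion from ∂_2 factors > 1: [2]. So H_1 ≅ Z ⊕ Z/2.
H_2: b_2 = 18 − 18 − 0 = 0; torsion from ∂_3 factors > 1: none. So H_2 ≅ 0.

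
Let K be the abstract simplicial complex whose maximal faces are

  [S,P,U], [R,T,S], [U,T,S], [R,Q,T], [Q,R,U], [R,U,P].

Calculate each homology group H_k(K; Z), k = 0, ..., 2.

Take the total order P < Q < R < S < T < U on the vertex set. Then K (dimension 2) consists of the simplices:

  0-simplices (6): P, Q, R, S, T, U
  1-simplices (12): PR, PS, PU, QR, QT, QU, RS, RT, RU, ST, SU, TU
  2-simplices (6): PRU, PSU, QRT, QRU, RST, STU

giving chain groups C_0 ≅ Z^6, C_1 ≅ Z^12, C_2 ≅ Z^6.

∂_1: C_1 → C_0 is given by ∂[p,q] = [q] − [p].
The resulting 6×12 matrix has rank 5, and its Smith normal form has invariant factors (1,1,1,1,1).

The boundary map ∂_2: C_2 → C_1 acts by ∂[p,q,r] = [q,r] − [p,r] + [p,q]. For instance
  ∂QRU = RU − QU + QR,
  ∂PRU = RU − PU + PR.
The 12×6 boundary matrix has rank 6 and Smith normal form diag(1,1,1,1,1,1).

Now H_k = ker ∂_k / im ∂_{k+1}, so:

  H_0: rank C_0 − rank ∂_1 = 6 − 5 = 1, and the invariant factors of ∂_1 are all 1, so H_0 ≅ Z.
  H_1: rank ker ∂_1 − rank ∂_2 = (12 − 5) − 6 = 1, and the invariant factors of ∂_2 are all 1, so H_1 ≅ Z.
  H_2: rank ker ∂_2 − rank ∂_3 = (6 − 6) − 0 = 0, and there is no ∂_3, so H_2 ≅ 0.

(K is a triangulation of the cylinder S^1 x I.)

H_0 ≅ Z,  H_1 ≅ Z,  H_2 = 0.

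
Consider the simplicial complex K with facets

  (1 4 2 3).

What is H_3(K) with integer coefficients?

Fix the vertex order 1 < 2 < 3 < 4 and write every simplex with vertices in increasing order. Then dim K = 3 and the simplices of K are:

  0-simplices (4): [1], [2], [3], [4]
  1-simplices (6): [1,2], [1,3], [1,4], [2,3], [2,4], [3,4]
  2-simplices (4): [1,2,3], [1,2,4], [1,3,4], [2,3,4]
  3-simplices (1): [1,2,3,4]

so the chain groups are C_0 ≅ Z^4, C_1 ≅ Z^6, C_2 ≅ Z^4, C_3 ≅ Z^1.

The boundary map ∂_1: C_1 → C_0 is given by ∂[p,q] = [q] − [p].
The 4×6 boundary matrix has rank 3 and Smith normal form diag(1,1,1).

Boundary ∂_2: C_2 → C_1 sends each 2-simplex [p,q,r] to [q,r] − [p,r] + [p,q]. For instance
  ∂[1,3,4] = [3,4] − [1,4] + [1,3],
  ∂[2,3,4] = [3,4] − [2,4] + [2,3].
This gives a 6×4 integer matrix of rank 3; reducing to Smith normal form yields diagonal entries (1,1,1).

Boundary ∂_3: C_3 → C_2 sends each 3-simplex σ to the alternating sum Σ_i (−1)^i (σ with its i-th vertex removed). For instance
  ∂[1,2,3,4] = [2,3,4] − [1,3,4] + [1,2,4] − [1,2,3].
The 4×1 boundary matrix has rank 1 and Smith normal form diag(1).

Computing H_k = (kernel of ∂_k) / (image of ∂_{k+1}):

  H_3: rank ker ∂_3 − rank ∂_4 = (1 − 1) − 0 = 0, and there is no ∂_4, so H_3 = 0.

(K is a triangulation of the 3-simplex.)

H_3 ≅ 0.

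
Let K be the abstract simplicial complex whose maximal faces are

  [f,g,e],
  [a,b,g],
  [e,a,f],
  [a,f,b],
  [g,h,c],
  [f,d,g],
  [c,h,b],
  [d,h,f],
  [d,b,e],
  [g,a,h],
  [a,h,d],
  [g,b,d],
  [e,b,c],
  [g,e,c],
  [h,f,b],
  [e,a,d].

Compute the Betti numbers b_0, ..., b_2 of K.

Take the total order a < b < c < d < e < f < g < h on the vertex set. Then K (dimension 2) consists of the simplices:

  0-simplices (8): a, b, c, d, e, f, g, h
  1-simplices (24): ab, ad, ae, af, ag, ah, bc, bd, be, bf, bg, bh, ce, cg, ch, de, df, dg, dh, ef, eg, fg, fh, gh
  2-simplices (16): abf, abg, ade, adh, aef, agh, bce, bch, bde, bdg, bfh, ceg, cgh, dfg, dfh, efg

Hence C_0 ≅ Z^8, C_1 ≅ Z^24, C_2 ≅ Z^16.

∂_1: C_1 → C_0 is given by ∂[p,q] = [q] − [p].
This gives a 8×24 integer matrix of rank 7; reducing to Smith normal form yields diagonal entries (1,1,1,1,1,1,1).

Boundary ∂_2: C_2 → C_1 sends each 2-simplex [p,q,r] to [q,r] − [p,r] + [p,q]. For instance
  ∂bdg = dg − bg + bd,
  ∂ade = de − ae + ad.
As a 24×16 matrix over Z this has rank 15, with invariant factors (1,1,1,1,1,1,1,1,1,1,1,1,1,1,1).

Now H_k = ker ∂_k / im ∂_{k+1}, so:

  H_0: rank C_0 − rank ∂_1 = 8 − 7 = 1, and the invariant factors of ∂_1 are all 1, so H_0 ≅ Z.
  H_1: rank ker ∂_1 − rank ∂_2 = (24 − 7) − 15 = 2, and the invariant factors of ∂_2 are all 1, so H_1 ≅ Z^2.
  H_2: rank ker ∂_2 − rank ∂_3 = (16 − 15) − 0 = 1, and there is no ∂_3, so H_2 ≅ Z.

As a check, the Euler characteristic is 8 − 24 + 16 = 0, which agrees with 1 − 2 + 1 = 0.
(K is a triangulation of the torus T^2.)

Hence the Betti numbers are b_0 = 1, b_1 = 2, b_2 = 1.

b_0 = 1, b_1 = 2, b_2 = 1.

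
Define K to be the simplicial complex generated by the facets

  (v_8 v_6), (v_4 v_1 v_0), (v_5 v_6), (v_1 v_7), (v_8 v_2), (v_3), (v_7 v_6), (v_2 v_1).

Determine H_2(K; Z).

We work with the vertex ordering v_0 < v_1 < v_2 < v_3 < v_4 < v_5 < v_6 < v_7 < v_8. The simplices of K, each written with vertices in increasing order, are:

  0-simplices (9): [v_0], [v_1], [v_2], [v_3], [v_4], [v_5], [v_6], [v_7], [v_8]
  1-simplices (9): [v_0,v_1], [v_0,v_4], [v_1,v_2], [v_1,v_4], [v_1,v_7], [v_2,v_8], [v_5,v_6], [v_6,v_7], [v_6,v_8]
  2-simplices (1): [v_0,v_1,v_4]

giving chain groups C_0 ≅ Z^9, C_1 ≅ Z^9, C_2 ≅ Z^1.

The boundary map ∂_1: C_1 → C_0 maps an edge to its endpoints' difference, ∂[p,q] = q − p.
As a 9×9 matrix over Z this has rank 7, with invariant factors (1,1,1,1,1,1,1).

∂_2: C_2 → C_1 sends each 2-simplex [p,q,r] to [q,r] − [p,r] + [p,q]. For instance
  ∂[v_0,v_1,v_4] = [v_1,v_4] − [v_0,v_4] + [v_0,v_1].
The resulting 9×1 matrix has rank 1, and its Smith normal form has invariant factors (1).

Now H_k = ker ∂_k / im ∂_{k+1}, so:

  H_2: rank ker ∂_2 − rank ∂_3 = (1 − 1) − 0 = 0, and there is no ∂_3, so H_2 ≅ 0.

H_2 ≅ 0.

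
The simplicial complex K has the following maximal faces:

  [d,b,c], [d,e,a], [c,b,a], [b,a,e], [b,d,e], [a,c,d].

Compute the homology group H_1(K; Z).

H_1 = 0.

We work with the vertex ordering a < b < c < d < e. The simplices of K, each written with vertices in increasing order, are:

  0-simplices (5): a, b, c, d, e
  1-simplices (9): ab, ac, ad, ae, bc, bd, be, cd, de
  2-simplices (6): abc, abe, acd, ade, bcd, bde

Hence C_0 ≅ Z^5, C_1 ≅ Z^9, C_2 ≅ Z^6.

The boundary map ∂_1: C_1 → C_0 maps an edge to its endpoints' difference, ∂[p,q] = q − p. For instance
  ∂ac = c − a.
The resulting 5×9 matrix has rank 4, and its Smith normal form has invariant factors (1,1,1,1).

Boundary ∂_2: C_2 → C_1 sends each 2-simplex [p,q,r] to [q,r] − [p,r] + [p,q]. For instance
  ∂ade = de − ae + ad,
  ∂acd = cd − ad + ac.
The resulting 9×6 matrix has rank 5, and its Smith normal form has invariant factors (1,1,1,1,1).

From H_k ≅ ker(∂_k) / im(∂_{k+1}) we obtain:

  H_1: rank ker ∂_1 − rank ∂_2 = (9 − 4) − 5 = 0, and the invariant factors of ∂_2 are all 1, so H_1 = 0.

(K is a triangulation of the 2-sphere S^2.)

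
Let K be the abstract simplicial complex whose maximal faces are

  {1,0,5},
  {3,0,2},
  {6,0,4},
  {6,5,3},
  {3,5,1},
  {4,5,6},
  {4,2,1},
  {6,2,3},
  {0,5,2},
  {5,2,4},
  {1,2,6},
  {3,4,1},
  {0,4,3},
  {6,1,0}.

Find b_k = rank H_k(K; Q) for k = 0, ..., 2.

Take the total order 0 < 1 < 2 < 3 < 4 < 5 < 6 on the vertex set. Then K (dimension 2) consists of the simplices:

  0-simplices (7): [0], [1], [2], [3], [4], [5], [6]
  1-simplices (21): [0,1], [0,2], [0,3], [0,4], [0,5], [0,6], [1,2], [1,3], [1,4], [1,5], [1,6], [2,3], [2,4], [2,5], [2,6], [3,4], [3,5], [3,6], [4,5], [4,6], [5,6]
  2-simplices (14): [0,1,5], [0,1,6], [0,2,3], [0,2,5], [0,3,4], [0,4,6], [1,2,4], [1,2,6], [1,3,4], [1,3,5], [2,3,6], [2,4,5], [3,5,6], [4,5,6]

so the chain groups are C_0 ≅ Z^7, C_1 ≅ Z^21, C_2 ≅ Z^14.

The boundary map ∂_1: C_1 → C_0 maps an edge to its endpoints' difference, ∂[p,q] = q − p. For instance
  ∂[2,4] = [4] − [2].
As a 7×21 matrix over Z this has rank 6, with invariant factors (1,1,1,1,1,1).

The boundary map ∂_2: C_2 → C_1 maps a triangle to the signed sum of its edges. For instance
  ∂[4,5,6] = [5,6] − [4,6] + [4,5],
  ∂[1,3,5] = [3,5] − [1,5] + [1,3].
The resulting 21×14 matrix has rank 13, and its Smith normal form has invariant factors (1,1,1,1,1,1,1,1,1,1,1,1,1).

Now H_k = ker ∂_k / im ∂_{k+1}, so:

  H_0: rank C_0 − rank ∂_1 = 7 − 6 = 1, and the invariant factors of ∂_1 are all 1, so H_0 ≅ Z.
  H_1: rank ker ∂_1 − rank ∂_2 = (21 − 6) − 13 = 2, and the invariant factors of ∂_2 are all 1, so H_1 ≅ Z^2.
  H_2: rank ker ∂_2 − rank ∂_3 = (14 − 13) − 0 = 1, and there is no ∂_3, so H_2 ≅ Z.

As a check, the Euler characteristic is 7 − 21 + 14 = 0, which agrees with 1 − 2 + 1 = 0.

Hence the Betti numbers are b_0 = 1, b_1 = 2, b_2 = 1.

b_0 = 1, b_1 = 2, b_2 = 1.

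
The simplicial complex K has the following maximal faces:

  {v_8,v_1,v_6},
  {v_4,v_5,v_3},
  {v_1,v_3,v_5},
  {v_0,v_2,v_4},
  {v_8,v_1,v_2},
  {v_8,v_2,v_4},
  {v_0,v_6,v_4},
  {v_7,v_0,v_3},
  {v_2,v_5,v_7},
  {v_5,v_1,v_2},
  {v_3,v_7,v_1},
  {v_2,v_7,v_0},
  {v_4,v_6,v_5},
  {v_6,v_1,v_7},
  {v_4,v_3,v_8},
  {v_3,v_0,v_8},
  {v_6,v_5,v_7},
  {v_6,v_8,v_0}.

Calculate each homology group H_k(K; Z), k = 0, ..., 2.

H_0 ≅ Z,  H_1 ≅ Z ⊕ Z/2Z,  H_2 = 0.

Fix the vertex order v_0 < v_1 < v_2 < v_3 < v_4 < v_5 < v_6 < v_7 < v_8 and write every simplex with vertices in increasing order. Then dim K = 2 and the simplices of K are:

  0-simplices (9): [v_0], [v_1], [v_2], [v_3], [v_4], [v_5], [v_6], [v_7], [v_8]
  1-simplices (27): (27 of them)
  2-simplices (18): (18 of them)

so the chain groups are C_0 ≅ Z^9, C_1 ≅ Z^27, C_2 ≅ Z^18.

The boundary map ∂_1: C_1 → C_0 is given by ∂[p,q] = [q] − [p]. For instance
  ∂[v_3,v_7] = [v_7] − [v_3].
The 9×27 boundary matrix has rank 8 and Smith normal form diag(1,1,1,1,1,1,1,1).

The boundary map ∂_2: C_2 → C_1 sends each 2-simplex [p,q,r] to [q,r] − [p,r] + [p,q]. For instance
  ∂[v_1,v_6,v_7] = [v_6,v_7] − [v_1,v_7] + [v_1,v_6],
  ∂[v_1,v_3,v_7] = [v_3,v_7] − [v_1,v_7] + [v_1,v_3].
This gives a 27×18 integer matrix of rank 18; reducing to Smith normal form yields diagonal entries (1,1,1,1,1,1,1,1,1,1,1,1,1,1,1,1,1,2).

Now H_k = ker ∂_k / im ∂_{k+1}, so:

  H_0: rank C_0 − rank ∂_1 = 9 − 8 = 1, and the invariant factors of ∂_1 are all 1, so H_0 = Z.
  H_1: rank ker ∂_1 − rank ∂_2 = (27 − 8) − 18 = 1, and ∂_2 has invariant factor 2 > 1, so H_1 = Z ⊕ Z/2Z.
  H_2: rank ker ∂_2 − rank ∂_3 = (18 − 18) − 0 = 0, and there is no ∂_3, so H_2 = 0.

As a check, the Euler characteristic is 9 − 27 + 18 = 0, which agrees with 1 − 1 + 0 = 0.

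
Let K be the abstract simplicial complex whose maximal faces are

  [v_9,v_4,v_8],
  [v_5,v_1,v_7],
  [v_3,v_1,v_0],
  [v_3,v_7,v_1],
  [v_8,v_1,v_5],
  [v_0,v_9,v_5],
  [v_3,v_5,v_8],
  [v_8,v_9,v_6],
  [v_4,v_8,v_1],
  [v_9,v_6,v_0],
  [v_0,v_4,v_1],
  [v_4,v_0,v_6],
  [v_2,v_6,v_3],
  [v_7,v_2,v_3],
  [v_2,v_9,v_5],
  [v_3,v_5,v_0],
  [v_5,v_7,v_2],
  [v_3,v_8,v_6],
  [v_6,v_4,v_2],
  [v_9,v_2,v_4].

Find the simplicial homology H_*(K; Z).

We work with the vertex ordering v_0 < v_1 < v_2 < v_3 < v_4 < v_5 < v_6 < v_7 < v_8 < v_9. The simplices of K, each written with vertices in increasing order, are:

  0-simplices (10): [v_0], [v_1], [v_2], [v_3], [v_4], [v_5], [v_6], [v_7], [v_8], [v_9]
  1-simplices (30): (30 of them)
  2-simplices (20): (20 of them)

Hence C_0 ≅ Z^10, C_1 ≅ Z^30, C_2 ≅ Z^20.

∂_1: C_1 → C_0 is given by ∂[p,q] = [q] − [p]. For instance
  ∂[v_3,v_6] = [v_6] − [v_3].
This gives a 10×30 integer matrix of rank 9; reducing to Smith normal form yields diagonal entries (1,1,1,1,1,1,1,1,1).

Boundary ∂_2: C_2 → C_1 maps a triangle to the signed sum of its edges. For instance
  ∂[v_1,v_5,v_7] = [v_5,v_7] − [v_1,v_7] + [v_1,v_5],
  ∂[v_4,v_8,v_9] = [v_8,v_9] − [v_4,v_9] + [v_4,v_8].
The 30×20 boundary matrix has rank 20 and Smith normal form diag(1,1,1,1,1,1,1,1,1,1,1,1,1,1,1,1,1,1,1,2).

Reading off H_k = ker ∂_k / im ∂_{k+1}:

  H_0: rank C_0 − rank ∂_1 = 10 − 9 = 1, and the invariant factors of ∂_1 are all 1, so H_0 = Z.
  H_1: rank ker ∂_1 − rank ∂_2 = (30 − 9) − 20 = 1, and ∂_2 has invariant factor 2 > 1, so H_1 = Z × Z/2.
  H_2: rank ker ∂_2 − rank ∂_3 = (20 − 20) − 0 = 0, and there is no ∂_3, so H_2 = 0.

H_0 ≅ Z,  H_1 ≅ Z × Z/2,  H_2 = 0.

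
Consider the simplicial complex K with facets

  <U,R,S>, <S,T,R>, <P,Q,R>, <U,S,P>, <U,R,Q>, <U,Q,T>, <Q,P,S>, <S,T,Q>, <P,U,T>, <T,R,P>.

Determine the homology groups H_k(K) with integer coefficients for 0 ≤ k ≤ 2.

H_0 = Z,  H_1 = Z/2Z,  H_2 = 0.

Fix the vertex order P < Q < R < S < T < U and write every simplex with vertices in increasing order. Then dim K = 2 and the simplices of K are:

  0-simplices (6): P, Q, R, S, T, U
  1-simplices (15): PQ, PR, PS, PT, PU, QR, QS, QT, QU, RS, RT, RU, ST, SU, TU
  2-simplices (10): PQR, PQS, PRT, PSU, PTU, QRU, QST, QTU, RST, RSU

Hence C_0 ≅ Z^6, C_1 ≅ Z^15, C_2 ≅ Z^10.

The boundary map ∂_1: C_1 → C_0 maps an edge to its endpoints' difference, ∂[p,q] = q − p.
The 6×15 boundary matrix has rank 5 and Smith normal form diag(1,1,1,1,1).

The boundary map ∂_2: C_2 → C_1 sends each 2-simplex [p,q,r] to [q,r] − [p,r] + [p,q]. For instance
  ∂QST = ST − QT + QS,
  ∂PRT = RT − PT + PR.
This gives a 15×10 integer matrix of rank 10; reducing to Smith normal form yields diagonal entries (1,1,1,1,1,1,1,1,1,2).

Computing H_k = (kernel of ∂_k) / (image of ∂_{k+1}):

  H_0: rank C_0 − rank ∂_1 = 6 − 5 = 1, and the invariant factors of ∂_1 are all 1, so H_0 = Z.
  H_1: rank ker ∂_1 − rank ∂_2 = (15 − 5) − 10 = 0, and ∂_2 has invariant factor 2 > 1, so H_1 = Z/2Z.
  H_2: rank ker ∂_2 − rank ∂_3 = (10 − 10) − 0 = 0, and there is no ∂_3, so H_2 = 0.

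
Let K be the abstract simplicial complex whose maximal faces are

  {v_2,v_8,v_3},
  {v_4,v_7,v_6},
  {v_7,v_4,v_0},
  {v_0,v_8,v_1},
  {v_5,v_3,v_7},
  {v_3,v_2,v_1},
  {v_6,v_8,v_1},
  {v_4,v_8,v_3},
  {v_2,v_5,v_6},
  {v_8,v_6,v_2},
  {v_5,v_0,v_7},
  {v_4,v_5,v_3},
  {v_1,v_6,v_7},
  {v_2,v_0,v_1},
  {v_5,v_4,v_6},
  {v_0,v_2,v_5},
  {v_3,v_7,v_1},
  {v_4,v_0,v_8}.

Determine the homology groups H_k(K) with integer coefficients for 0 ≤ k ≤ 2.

K has 9 vertices, 27 edges, 18 triangles.
rank ∂_0 = 0, rank ∂_1 = 8 ⇒ b_0 = 9 − 0 − 8 = 1; all invariant factors of ∂_1 are 1 so no torsion. So H_0 = Z.
rank ∂_1 = 8, rank ∂_2 = 18 ⇒ b_1 = 27 − 8 − 18 = 1; ∂_2 has invariant factor(s) [2] giving torsion. So H_1 = Z ⊕ Z/2Z.
rank ∂_2 = 18, rank ∂_3 = 0 ⇒ b_2 = 18 − 18 − 0 = 0. So H_2 = 0.

H_0 = Z,  H_1 = Z ⊕ Z/2Z,  H_2 = 0.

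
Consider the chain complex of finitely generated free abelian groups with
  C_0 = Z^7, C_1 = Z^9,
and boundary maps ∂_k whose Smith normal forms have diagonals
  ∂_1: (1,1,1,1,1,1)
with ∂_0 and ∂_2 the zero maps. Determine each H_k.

H_0: b_0 = 7 − 0 − 6 = 1; torsion from ∂_1 factors > 1: none. So H_0 = Z.
H_1: b_1 = 9 − 6 − 0 = 3; torsion from ∂_2 factors > 1: none. So H_1 = Z^3.

H_0 = Z,  H_1 = Z^3.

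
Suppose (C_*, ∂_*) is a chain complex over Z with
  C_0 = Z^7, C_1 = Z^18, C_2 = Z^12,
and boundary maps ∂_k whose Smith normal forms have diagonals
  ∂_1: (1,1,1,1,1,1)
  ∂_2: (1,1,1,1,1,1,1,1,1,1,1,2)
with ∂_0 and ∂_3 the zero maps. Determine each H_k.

H_0: b_0 = 7 − 0 − 6 = 1; torsion from ∂_1 factors > 1: none. So H_0 ≅ Z.
H_1: b_1 = 18 − 6 − 12 = 0; torsion from ∂_2 factors > 1: [2]. So H_1 ≅ Z_2.
H_2: b_2 = 12 − 12 − 0 = 0; torsion from ∂_3 factors > 1: none. So H_2 ≅ 0.

H_0 ≅ Z,  H_1 ≅ Z_2,  H_2 = 0.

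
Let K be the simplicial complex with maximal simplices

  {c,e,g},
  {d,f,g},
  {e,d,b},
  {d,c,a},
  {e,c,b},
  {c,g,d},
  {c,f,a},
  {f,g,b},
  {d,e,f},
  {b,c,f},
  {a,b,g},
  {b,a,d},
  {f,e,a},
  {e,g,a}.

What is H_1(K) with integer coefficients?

H_1 = Z^2.

We work with the vertex ordering a < b < c < d < e < f < g. The simplices of K, each written with vertices in increasing order, are:

  0-simplices (7): a, b, c, d, e, f, g
  1-simplices (21): ab, ac, ad, ae, af, ag, bc, bd, be, bf, bg, cd, ce, cf, cg, de, df, dg, ef, eg, fg
  2-simplices (14): abd, abg, acd, acf, aef, aeg, bce, bcf, bde, bfg, cdg, ceg, def, dfg

giving chain groups C_0 ≅ Z^7, C_1 ≅ Z^21, C_2 ≅ Z^14.

∂_1: C_1 → C_0 maps an edge to its endpoints' difference, ∂[p,q] = q − p. For instance
  ∂df = f − d.
The resulting 7×21 matrix has rank 6, and its Smith normal form has invariant factors (1,1,1,1,1,1).

∂_2: C_2 → C_1 acts by ∂[p,q,r] = [q,r] − [p,r] + [p,q]. For instance
  ∂def = ef − df + de,
  ∂abd = bd − ad + ab.
This gives a 21×14 integer matrix of rank 13; reducing to Smith normal form yields diagonal entries (1,1,1,1,1,1,1,1,1,1,1,1,1).

Now H_k = ker ∂_k / im ∂_{k+1}, so:

  H_1: rank ker ∂_1 − rank ∂_2 = (21 − 6) − 13 = 2, and the invariant factors of ∂_2 are all 1, so H_1 = Z^2.

(K is a triangulation of the torus T^2.)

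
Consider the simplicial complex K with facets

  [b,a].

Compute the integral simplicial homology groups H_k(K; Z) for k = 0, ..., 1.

H_0 ≅ Z,  H_1 = 0.

We work with the vertex ordering a < b. The simplices of K, each written with vertices in increasing order, are:

  0-simplices (2): a, b
  1-simplices (1): ab

Hence C_0 ≅ Z^2, C_1 ≅ Z^1.

∂_1: C_1 → C_0 maps an edge to its endpoints' difference, ∂[p,q] = q − p. For instance
  ∂ab = b − a.
As a 2×1 matrix over Z this has rank 1, with invariant factors (1).

From H_k ≅ ker(∂_k) / im(∂_{k+1}) we obtain:

  H_0: rank C_0 − rank ∂_1 = 2 − 1 = 1, and the invariant factors of ∂_1 are all 1, so H_0 ≅ Z.
  H_1: rank ker ∂_1 − rank ∂_2 = (1 − 1) − 0 = 0, and there is no ∂_2, so H_1 ≅ 0.

(K is a triangulation of the 1-simplex.)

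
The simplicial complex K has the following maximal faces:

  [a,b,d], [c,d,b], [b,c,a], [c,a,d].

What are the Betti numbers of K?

We work with the vertex ordering a < b < c < d. The simplices of K, each written with vertices in increasing order, are:

  0-simplices (4): a, b, c, d
  1-simplices (6): ab, ac, ad, bc, bd, cd
  2-simplices (4): abc, abd, acd, bcd

giving chain groups C_0 ≅ Z^4, C_1 ≅ Z^6, C_2 ≅ Z^4.

The boundary map ∂_1: C_1 → C_0 is given by ∂[p,q] = [q] − [p].
The resulting 4×6 matrix has rank 3, and its Smith normal form has invariant factors (1,1,1).

The boundary map ∂_2: C_2 → C_1 maps a triangle to the signed sum of its edges. For instance
  ∂bcd = cd − bd + bc,
  ∂abd = bd − ad + ab.
As a 6×4 matrix over Z this has rank 3, with invariant factors (1,1,1).

Reading off H_k = ker ∂_k / im ∂_{k+1}:

  H_0: rank C_0 − rank ∂_1 = 4 − 3 = 1, and the invariant factors of ∂_1 are all 1, so H_0 ≅ Z.
  H_1: rank ker ∂_1 − rank ∂_2 = (6 − 3) − 3 = 0, and the invariant factors of ∂_2 are all 1, so H_1 ≅ 0.
  H_2: rank ker ∂_2 − rank ∂_3 = (4 − 3) − 0 = 1, and there is no ∂_3, so H_2 ≅ Z.

Hence the Betti numbers are b_0 = 1, b_1 = 0, b_2 = 1.

b_0 = 1, b_1 = 0, b_2 = 1.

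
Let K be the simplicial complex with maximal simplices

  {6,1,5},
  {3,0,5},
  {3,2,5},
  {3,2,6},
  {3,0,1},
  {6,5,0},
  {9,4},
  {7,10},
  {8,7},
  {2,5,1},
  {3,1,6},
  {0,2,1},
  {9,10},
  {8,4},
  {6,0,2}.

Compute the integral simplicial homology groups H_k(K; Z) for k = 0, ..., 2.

H_0 = Z^2,  H_1 = Z ⊕ Z/2,  H_2 = 0.

We work with the vertex ordering 0 < 1 < 2 < 3 < 4 < 5 < 6 < 7 < 8 < 9 < 10. The simplices of K, each written with vertices in increasing order, are:

  0-simplices (11): [0], [1], [2], [3], [4], [5], [6], [7], [8], [9], [10]
  1-simplices (20): [0,1], [0,2], [0,3], [0,5], [0,6], [1,2], [1,3], [1,5], [1,6], [2,3], [2,5], [2,6], [3,5], [3,6], [4,8], [4,9], [5,6], [7,8], [7,10], [9,10]
  2-simplices (10): [0,1,2], [0,1,3], [0,2,6], [0,3,5], [0,5,6], [1,2,5], [1,3,6], [1,5,6], [2,3,5], [2,3,6]

so the chain groups are C_0 ≅ Z^11, C_1 ≅ Z^20, C_2 ≅ Z^10.

The boundary map ∂_1: C_1 → C_0 maps an edge to its endpoints' difference, ∂[p,q] = q − p. For instance
  ∂[4,8] = [8] − [4].
This gives a 11×20 integer matrix of rank 9; reducing to Smith normal form yields diagonal entries (1,1,1,1,1,1,1,1,1).

The boundary map ∂_2: C_2 → C_1 acts by ∂[p,q,r] = [q,r] − [p,r] + [p,q]. For instance
  ∂[0,2,6] = [2,6] − [0,6] + [0,2],
  ∂[2,3,5] = [3,5] − [2,5] + [2,3].
This gives a 20×10 integer matrix of rank 10; reducing to Smith normal form yields diagonal entries (1,1,1,1,1,1,1,1,1,2).

Reading off H_k = ker ∂_k / im ∂_{k+1}:

  H_0: rank C_0 − rank ∂_1 = 11 − 9 = 2, and the invariant factors of ∂_1 are all 1, so H_0 ≅ Z^2.
  H_1: rank ker ∂_1 − rank ∂_2 = (20 − 9) − 10 = 1, and ∂_2 has invariant factor 2 > 1, so H_1 ≅ Z ⊕ Z/2.
  H_2: rank ker ∂_2 − rank ∂_3 = (10 − 10) − 0 = 0, and there is no ∂_3, so H_2 ≅ 0.

(K is a triangulation of the disjoint union of the circle S^1 and the real projective plane RP^2.)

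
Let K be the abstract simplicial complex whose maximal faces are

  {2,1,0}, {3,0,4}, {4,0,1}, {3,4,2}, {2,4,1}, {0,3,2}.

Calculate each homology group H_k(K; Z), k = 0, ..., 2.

H_0 ≅ Z,  H_1 = 0,  H_2 ≅ Z.

We work with the vertex ordering 0 < 1 < 2 < 3 < 4. The simplices of K, each written with vertices in increasing order, are:

  0-simplices (5): [0], [1], [2], [3], [4]
  1-simplices (9): [0,1], [0,2], [0,3], [0,4], [1,2], [1,4], [2,3], [2,4], [3,4]
  2-simplices (6): [0,1,2], [0,1,4], [0,2,3], [0,3,4], [1,2,4], [2,3,4]

Hence C_0 ≅ Z^5, C_1 ≅ Z^9, C_2 ≅ Z^6.

Boundary ∂_1: C_1 → C_0 is given by ∂[p,q] = [q] − [p]. For instance
  ∂[3,4] = [4] − [3].
The 5×9 boundary matrix has rank 4 and Smith normal form diag(1,1,1,1).

The boundary map ∂_2: C_2 → C_1 sends each 2-simplex [p,q,r] to [q,r] − [p,r] + [p,q]. For instance
  ∂[0,3,4] = [3,4] − [0,4] + [0,3],
  ∂[0,2,3] = [2,3] − [0,3] + [0,2].
The 9×6 boundary matrix has rank 5 and Smith normal form diag(1,1,1,1,1).

Computing H_k = (kernel of ∂_k) / (image of ∂_{k+1}):

  H_0: rank C_0 − rank ∂_1 = 5 − 4 = 1, and the invariant factors of ∂_1 are all 1, so H_0 ≅ Z.
  H_1: rank ker ∂_1 − rank ∂_2 = (9 − 4) − 5 = 0, and the invariant factors of ∂_2 are all 1, so H_1 ≅ 0.
  H_2: rank ker ∂_2 − rank ∂_3 = (6 − 5) − 0 = 1, and there is no ∂_3, so H_2 ≅ Z.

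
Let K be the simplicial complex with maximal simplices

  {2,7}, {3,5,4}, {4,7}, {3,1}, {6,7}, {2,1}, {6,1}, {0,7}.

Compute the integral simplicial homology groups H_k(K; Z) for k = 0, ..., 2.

H_0 = Z,  H_1 = Z^2,  H_2 = 0.

K has 8 vertices, 10 edges, 1 triangle.
rank ∂_0 = 0, rank ∂_1 = 7 ⇒ b_0 = 8 − 0 − 7 = 1; all invariant factors of ∂_1 are 1 so no torsion. So H_0 = Z.
rank ∂_1 = 7, rank ∂_2 = 1 ⇒ b_1 = 10 − 7 − 1 = 2; all invariant factors of ∂_2 are 1 so no torsion. So H_1 = Z^2.
rank ∂_2 = 1, rank ∂_3 = 0 ⇒ b_2 = 1 − 1 − 0 = 0. So H_2 = 0.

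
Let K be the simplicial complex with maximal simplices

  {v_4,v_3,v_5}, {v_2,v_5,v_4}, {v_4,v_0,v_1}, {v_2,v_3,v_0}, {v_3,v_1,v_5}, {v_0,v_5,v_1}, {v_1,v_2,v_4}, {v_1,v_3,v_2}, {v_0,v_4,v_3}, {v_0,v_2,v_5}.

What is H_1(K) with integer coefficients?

H_1 ≅ Z/2.

Fix the vertex order v_0 < v_1 < v_2 < v_3 < v_4 < v_5 and write every simplex with vertices in increasing order. Then dim K = 2 and the simplices of K are:

  0-simplices (6): [v_0], [v_1], [v_2], [v_3], [v_4], [v_5]
  1-simplices (15): (15 of them)
  2-simplices (10): [v_0,v_1,v_4], [v_0,v_1,v_5], [v_0,v_2,v_3], [v_0,v_2,v_5], [v_0,v_3,v_4], [v_1,v_2,v_3], [v_1,v_2,v_4], [v_1,v_3,v_5], [v_2,v_4,v_5], [v_3,v_4,v_5]

Hence C_0 ≅ Z^6, C_1 ≅ Z^15, C_2 ≅ Z^10.

∂_1: C_1 → C_0 maps an edge to its endpoints' difference, ∂[p,q] = q − p.
The resulting 6×15 matrix has rank 5, and its Smith normal form has invariant factors (1,1,1,1,1).

∂_2: C_2 → C_1 sends each 2-simplex [p,q,r] to [q,r] − [p,r] + [p,q]. For instance
  ∂[v_0,v_1,v_4] = [v_1,v_4] − [v_0,v_4] + [v_0,v_1],
  ∂[v_2,v_4,v_5] = [v_4,v_5] − [v_2,v_5] + [v_2,v_4].
The 15×10 boundary matrix has rank 10 and Smith normal form diag(1,1,1,1,1,1,1,1,1,2).

Reading off H_k = ker ∂_k / im ∂_{k+1}:

  H_1: rank ker ∂_1 − rank ∂_2 = (15 − 5) − 10 = 0, and ∂_2 has invariant factor 2 > 1, so H_1 = Z/2.

(K is a triangulation of the real projective plane RP^2.)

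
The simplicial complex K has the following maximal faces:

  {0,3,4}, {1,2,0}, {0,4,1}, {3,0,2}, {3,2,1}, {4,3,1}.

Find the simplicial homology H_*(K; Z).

K has 5 vertices, 9 edges, 6 triangles.
rank ∂_0 = 0, rank ∂_1 = 4 ⇒ b_0 = 5 − 0 − 4 = 1; all invariant factors of ∂_1 are 1 so no torsion. So H_0 = Z.
rank ∂_1 = 4, rank ∂_2 = 5 ⇒ b_1 = 9 − 4 − 5 = 0; all invariant factors of ∂_2 are 1 so no torsion. So H_1 = 0.
rank ∂_2 = 5, rank ∂_3 = 0 ⇒ b_2 = 6 − 5 − 0 = 1. So H_2 = Z.

H_0 ≅ Z,  H_1 = 0,  H_2 ≅ Z.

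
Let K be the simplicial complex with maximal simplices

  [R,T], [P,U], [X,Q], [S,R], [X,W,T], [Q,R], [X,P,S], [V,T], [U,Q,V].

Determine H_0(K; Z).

H_0 = Z.

We work with the vertex ordering P < Q < R < S < T < U < V < W < X. The simplices of K, each written with vertices in increasing order, are:

  0-simplices (9): P, Q, R, S, T, U, V, W, X
  1-simplices (15): PS, PU, PX, QR, QU, QV, QX, RS, RT, SX, TV, TW, TX, UV, WX
  2-simplices (3): PSX, QUV, TWX

so the chain groups are C_0 ≅ Z^9, C_1 ≅ Z^15, C_2 ≅ Z^3.

The boundary map ∂_1: C_1 → C_0 is given by ∂[p,q] = [q] − [p]. For instance
  ∂PS = S − P.
This gives a 9×15 integer matrix of rank 8; reducing to Smith normal form yields diagonal entries (1,1,1,1,1,1,1,1).

Boundary ∂_2: C_2 → C_1 acts by ∂[p,q,r] = [q,r] − [p,r] + [p,q]. For instance
  ∂PSX = SX − PX + PS,
  ∂QUV = UV − QV + QU.
This gives a 15×3 integer matrix of rank 3; reducing to Smith normal form yields diagonal entries (1,1,1).

Now H_k = ker ∂_k / im ∂_{k+1}, so:

  H_0: rank C_0 − rank ∂_1 = 9 − 8 = 1, and the invariant factors of ∂_1 are all 1, so H_0 ≅ Z.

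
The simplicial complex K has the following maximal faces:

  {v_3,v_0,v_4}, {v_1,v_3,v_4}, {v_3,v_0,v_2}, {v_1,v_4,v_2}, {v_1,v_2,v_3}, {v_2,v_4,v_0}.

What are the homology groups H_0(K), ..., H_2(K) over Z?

K has 5 vertices, 9 edges, 6 triangles.
rank ∂_0 = 0, rank ∂_1 = 4 ⇒ b_0 = 5 − 0 − 4 = 1; all invariant factors of ∂_1 are 1 so no torsion. So H_0 ≅ Z.
rank ∂_1 = 4, rank ∂_2 = 5 ⇒ b_1 = 9 − 4 − 5 = 0; all invariant factors of ∂_2 are 1 so no torsion. So H_1 ≅ 0.
rank ∂_2 = 5, rank ∂_3 = 0 ⇒ b_2 = 6 − 5 − 0 = 1. So H_2 ≅ Z.

H_0 ≅ Z,  H_1 = 0,  H_2 ≅ Z.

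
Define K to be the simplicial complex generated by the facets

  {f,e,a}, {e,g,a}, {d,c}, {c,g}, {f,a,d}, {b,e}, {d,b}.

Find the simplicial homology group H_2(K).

H_2 = 0.

Take the total order a < b < c < d < e < f < g on the vertex set. Then K (dimension 2) consists of the simplices:

  0-simplices (7): a, b, c, d, e, f, g
  1-simplices (11): ad, ae, af, ag, bd, be, cd, cg, df, ef, eg
  2-simplices (3): adf, aef, aeg

so the chain groups are C_0 ≅ Z^7, C_1 ≅ Z^11, C_2 ≅ Z^3.

Boundary ∂_1: C_1 → C_0 maps an edge to its endpoints' difference, ∂[p,q] = q − p. For instance
  ∂af = f − a.
The 7×11 boundary matrix has rank 6 and Smith normal form diag(1,1,1,1,1,1).

Boundary ∂_2: C_2 → C_1 acts by ∂[p,q,r] = [q,r] − [p,r] + [p,q]. For instance
  ∂adf = df − af + ad,
  ∂aef = ef − af + ae.
The 11×3 boundary matrix has rank 3 and Smith normal form diag(1,1,1).

From H_k ≅ ker(∂_k) / im(∂_{k+1}) we obtain:

  H_2: rank ker ∂_2 − rank ∂_3 = (3 − 3) − 0 = 0, and there is no ∂_3, so H_2 ≅ 0.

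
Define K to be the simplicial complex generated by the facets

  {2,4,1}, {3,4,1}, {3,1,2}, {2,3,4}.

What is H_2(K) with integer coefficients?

H_2 = Z.

K has 4 vertices, 6 edges, 4 triangles.
rank ∂_2 = 3, rank ∂_3 = 0 ⇒ b_2 = 4 − 3 − 0 = 1. So H_2 = Z.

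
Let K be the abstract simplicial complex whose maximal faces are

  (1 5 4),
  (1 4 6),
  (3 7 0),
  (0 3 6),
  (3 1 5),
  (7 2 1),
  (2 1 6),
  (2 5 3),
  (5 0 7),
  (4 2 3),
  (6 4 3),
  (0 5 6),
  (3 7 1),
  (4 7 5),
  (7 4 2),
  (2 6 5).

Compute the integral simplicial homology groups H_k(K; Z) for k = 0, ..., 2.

H_0 ≅ Z,  H_1 ≅ Z^2,  H_2 ≅ Z.

Order the vertices as 0 < 1 < 2 < 3 < 4 < 5 < 6 < 7. Listing each simplex with vertices in this order, K has dimension 2 with simplices:

  0-simplices (8): [0], [1], [2], [3], [4], [5], [6], [7]
  1-simplices (24): (24 of them)
  2-simplices (16): [0,3,6], [0,3,7], [0,5,6], [0,5,7], [1,2,6], [1,2,7], [1,3,5], [1,3,7], [1,4,5], [1,4,6], [2,3,4], [2,3,5], [2,4,7], [2,5,6], [3,4,6], [4,5,7]

giving chain groups C_0 ≅ Z^8, C_1 ≅ Z^24, C_2 ≅ Z^16.

∂_1: C_1 → C_0 sends each edge [p,q] (with p < q) to q − p. For instance
  ∂[4,5] = [5] − [4].
This gives a 8×24 integer matrix of rank 7; reducing to Smith normal form yields diagonal entries (1,1,1,1,1,1,1).

∂_2: C_2 → C_1 acts by ∂[p,q,r] = [q,r] − [p,r] + [p,q]. For instance
  ∂[2,5,6] = [5,6] − [2,6] + [2,5],
  ∂[2,3,4] = [3,4] − [2,4] + [2,3].
The resulting 24×16 matrix has rank 15, and its Smith normal form has invariant factors (1,1,1,1,1,1,1,1,1,1,1,1,1,1,1).

Now H_k = ker ∂_k / im ∂_{k+1}, so:

  H_0: rank C_0 − rank ∂_1 = 8 − 7 = 1, and the invariant factors of ∂_1 are all 1, so H_0 ≅ Z.
  H_1: rank ker ∂_1 − rank ∂_2 = (24 − 7) − 15 = 2, and the invariant factors of ∂_2 are all 1, so H_1 ≅ Z^2.
  H_2: rank ker ∂_2 − rank ∂_3 = (16 − 15) − 0 = 1, and there is no ∂_3, so H_2 ≅ Z.

As a check, the Euler characteristic is 8 − 24 + 16 = 0, which agrees with 1 − 2 + 1 = 0.
(K is a triangulation of the torus T^2.)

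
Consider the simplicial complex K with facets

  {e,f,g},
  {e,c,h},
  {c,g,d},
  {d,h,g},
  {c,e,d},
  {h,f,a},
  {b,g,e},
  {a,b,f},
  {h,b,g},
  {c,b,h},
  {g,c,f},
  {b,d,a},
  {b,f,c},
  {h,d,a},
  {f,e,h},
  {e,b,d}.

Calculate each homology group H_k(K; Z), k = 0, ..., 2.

H_0 ≅ Z,  H_1 ≅ Z^2,  H_2 ≅ Z.

K has 8 vertices, 24 edges, 16 triangles.
rank ∂_0 = 0, rank ∂_1 = 7 ⇒ b_0 = 8 − 0 − 7 = 1; all invariant factors of ∂_1 are 1 so no torsion. So H_0 = Z.
rank ∂_1 = 7, rank ∂_2 = 15 ⇒ b_1 = 24 − 7 − 15 = 2; all invariant factors of ∂_2 are 1 so no torsion. So H_1 = Z^2.
rank ∂_2 = 15, rank ∂_3 = 0 ⇒ b_2 = 16 − 15 − 0 = 1. So H_2 = Z.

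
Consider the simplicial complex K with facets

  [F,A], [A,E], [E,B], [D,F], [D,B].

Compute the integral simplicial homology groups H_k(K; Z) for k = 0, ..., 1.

H_0 = Z,  H_1 = Z.

Order the vertices as A < B < D < E < F. Listing each simplex with vertices in this order, K has dimension 1 with simplices:

  0-simplices (5): A, B, D, E, F
  1-simplices (5): AE, AF, BD, BE, DF

giving chain groups C_0 ≅ Z^5, C_1 ≅ Z^5.

∂_1: C_1 → C_0 sends each edge [p,q] (with p < q) to q − p. For instance
  ∂DF = F − D.
The resulting 5×5 matrix has rank 4, and its Smith normal form has invariant factors (1,1,1,1).

Reading off H_k = ker ∂_k / im ∂_{k+1}:

  H_0: rank C_0 − rank ∂_1 = 5 − 4 = 1, and the invariant factors of ∂_1 are all 1, so H_0 ≅ Z.
  H_1: rank ker ∂_1 − rank ∂_2 = (5 − 4) − 0 = 1, and there is no ∂_2, so H_1 ≅ Z.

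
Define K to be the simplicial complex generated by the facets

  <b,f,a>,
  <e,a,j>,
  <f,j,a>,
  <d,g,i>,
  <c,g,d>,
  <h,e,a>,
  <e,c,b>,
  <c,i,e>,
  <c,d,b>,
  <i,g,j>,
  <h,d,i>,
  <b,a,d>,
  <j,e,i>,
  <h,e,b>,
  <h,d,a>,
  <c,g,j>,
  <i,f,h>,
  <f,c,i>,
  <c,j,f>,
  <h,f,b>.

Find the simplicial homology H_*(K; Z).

Take the total order a < b < c < d < e < f < g < h < i < j on the vertex set. Then K (dimension 2) consists of the simplices:

  0-simplices (10): a, b, c, d, e, f, g, h, i, j
  1-simplices (30): ab, ad, ae, af, ah, aj, bc, bd, be, bf, bh, cd, ce, cf, cg, ci, cj, dg, dh, di, eh, ei, ej, fh, fi, fj, gi, gj, hi, ij
  2-simplices (20): abd, abf, adh, aeh, aej, afj, bcd, bce, beh, bfh, cdg, cei, cfi, cfj, cgj, dgi, dhi, eij, fhi, gij

so the chain groups are C_0 ≅ Z^10, C_1 ≅ Z^30, C_2 ≅ Z^20.

∂_1: C_1 → C_0 maps an edge to its endpoints' difference, ∂[p,q] = q − p. For instance
  ∂bf = f − b.
This gives a 10×30 integer matrix of rank 9; reducing to Smith normal form yields diagonal entries (1,1,1,1,1,1,1,1,1).

Boundary ∂_2: C_2 → C_1 acts by ∂[p,q,r] = [q,r] − [p,r] + [p,q]. For instance
  ∂cei = ei − ci + ce,
  ∂aeh = eh − ah + ae.
As a 30×20 matrix over Z this has rank 20, with invariant factors (1,1,1,1,1,1,1,1,1,1,1,1,1,1,1,1,1,1,1,2).

From H_k ≅ ker(∂_k) / im(∂_{k+1}) we obtain:

  H_0: rank C_0 − rank ∂_1 = 10 − 9 = 1, and the invariant factors of ∂_1 are all 1, so H_0 = Z.
  H_1: rank ker ∂_1 − rank ∂_2 = (30 − 9) − 20 = 1, and ∂_2 has invariant factor 2 > 1, so H_1 = Z ⊕ Z/2.
  H_2: rank ker ∂_2 − rank ∂_3 = (20 − 20) − 0 = 0, and there is no ∂_3, so H_2 = 0.

As a check, the Euler characteristic is 10 − 30 + 20 = 0, which agrees with 1 − 1 + 0 = 0.

H_0 = Z,  H_1 = Z ⊕ Z/2,  H_2 = 0.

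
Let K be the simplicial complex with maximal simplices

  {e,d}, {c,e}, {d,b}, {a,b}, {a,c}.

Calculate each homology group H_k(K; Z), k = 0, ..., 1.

H_0 ≅ Z,  H_1 ≅ Z.

Fix the vertex order a < b < c < d < e and write every simplex with vertices in increasing order. Then dim K = 1 and the simplices of K are:

  0-simplices (5): a, b, c, d, e
  1-simplices (5): ab, ac, bd, ce, de

giving chain groups C_0 ≅ Z^5, C_1 ≅ Z^5.

The boundary map ∂_1: C_1 → C_0 sends each edge [p,q] (with p < q) to q − p.
The 5×5 boundary matrix has rank 4 and Smith normal form diag(1,1,1,1).

Now H_k = ker ∂_k / im ∂_{k+1}, so:

  H_0: rank C_0 − rank ∂_1 = 5 − 4 = 1, and the invariant factors of ∂_1 are all 1, so H_0 ≅ Z.
  H_1: rank ker ∂_1 − rank ∂_2 = (5 − 4) − 0 = 1, and there is no ∂_2, so H_1 ≅ Z.

As a check, the Euler characteristic is 5 − 5 = 0, which agrees with 1 − 1 = 0.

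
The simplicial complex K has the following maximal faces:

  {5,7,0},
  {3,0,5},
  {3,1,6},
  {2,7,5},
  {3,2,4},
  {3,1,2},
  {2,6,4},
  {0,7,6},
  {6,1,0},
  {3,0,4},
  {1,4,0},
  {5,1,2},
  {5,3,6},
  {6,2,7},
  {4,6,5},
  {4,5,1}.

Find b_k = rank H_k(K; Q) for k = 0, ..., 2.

Fix the vertex order 0 < 1 < 2 < 3 < 4 < 5 < 6 < 7 and write every simplex with vertices in increasing order. Then dim K = 2 and the simplices of K are:

  0-simplices (8): [0], [1], [2], [3], [4], [5], [6], [7]
  1-simplices (24): (24 of them)
  2-simplices (16): [0,1,4], [0,1,6], [0,3,4], [0,3,5], [0,5,7], [0,6,7], [1,2,3], [1,2,5], [1,3,6], [1,4,5], [2,3,4], [2,4,6], [2,5,7], [2,6,7], [3,5,6], [4,5,6]

Hence C_0 ≅ Z^8, C_1 ≅ Z^24, C_2 ≅ Z^16.

∂_1: C_1 → C_0 maps an edge to its endpoints' difference, ∂[p,q] = q − p. For instance
  ∂[6,7] = [7] − [6].
The resulting 8×24 matrix has rank 7, and its Smith normal form has invariant factors (1,1,1,1,1,1,1).

The boundary map ∂_2: C_2 → C_1 sends each 2-simplex [p,q,r] to [q,r] − [p,r] + [p,q]. For instance
  ∂[2,5,7] = [5,7] − [2,7] + [2,5],
  ∂[0,5,7] = [5,7] − [0,7] + [0,5].
This gives a 24×16 integer matrix of rank 15; reducing to Smith normal form yields diagonal entries (1,1,1,1,1,1,1,1,1,1,1,1,1,1,1).

Computing H_k = (kernel of ∂_k) / (image of ∂_{k+1}):

  H_0: rank C_0 − rank ∂_1 = 8 − 7 = 1, and the invariant factors of ∂_1 are all 1, so H_0 = Z.
  H_1: rank ker ∂_1 − rank ∂_2 = (24 − 7) − 15 = 2, and the invariant factors of ∂_2 are all 1, so H_1 = Z^2.
  H_2: rank ker ∂_2 − rank ∂_3 = (16 − 15) − 0 = 1, and there is no ∂_3, so H_2 = Z.

As a check, the Euler characteristic is 8 − 24 + 16 = 0, which agrees with 1 − 2 + 1 = 0.
(K is a triangulation of the torus T^2.)

Hence the Betti numbers are b_0 = 1, b_1 = 2, b_2 = 1.

b_0 = 1, b_1 = 2, b_2 = 1.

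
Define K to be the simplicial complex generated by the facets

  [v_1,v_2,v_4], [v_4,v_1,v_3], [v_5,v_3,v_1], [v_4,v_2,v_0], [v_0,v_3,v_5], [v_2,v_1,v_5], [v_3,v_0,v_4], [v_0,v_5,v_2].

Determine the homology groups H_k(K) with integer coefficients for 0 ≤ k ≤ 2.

H_0 ≅ Z,  H_1 = 0,  H_2 ≅ Z.

Fix the vertex order v_0 < v_1 < v_2 < v_3 < v_4 < v_5 and write every simplex with vertices in increasing order. Then dim K = 2 and the simplices of K are:

  0-simplices (6): [v_0], [v_1], [v_2], [v_3], [v_4], [v_5]
  1-simplices (12): [v_0,v_2], [v_0,v_3], [v_0,v_4], [v_0,v_5], [v_1,v_2], [v_1,v_3], [v_1,v_4], [v_1,v_5], [v_2,v_4], [v_2,v_5], [v_3,v_4], [v_3,v_5]
  2-simplices (8): [v_0,v_2,v_4], [v_0,v_2,v_5], [v_0,v_3,v_4], [v_0,v_3,v_5], [v_1,v_2,v_4], [v_1,v_2,v_5], [v_1,v_3,v_4], [v_1,v_3,v_5]

Hence C_0 ≅ Z^6, C_1 ≅ Z^12, C_2 ≅ Z^8.

Boundary ∂_1: C_1 → C_0 maps an edge to its endpoints' difference, ∂[p,q] = q − p. For instance
  ∂[v_1,v_2] = [v_2] − [v_1].
This gives a 6×12 integer matrix of rank 5; reducing to Smith normal form yields diagonal entries (1,1,1,1,1).

∂_2: C_2 → C_1 acts by ∂[p,q,r] = [q,r] − [p,r] + [p,q]. For instance
  ∂[v_1,v_2,v_5] = [v_2,v_5] − [v_1,v_5] + [v_1,v_2],
  ∂[v_0,v_2,v_4] = [v_2,v_4] − [v_0,v_4] + [v_0,v_2].
The 12×8 boundary matrix has rank 7 and Smith normal form diag(1,1,1,1,1,1,1).

Now H_k = ker ∂_k / im ∂_{k+1}, so:

  H_0: rank C_0 − rank ∂_1 = 6 − 5 = 1, and the invariant factors of ∂_1 are all 1, so H_0 ≅ Z.
  H_1: rank ker ∂_1 − rank ∂_2 = (12 − 5) − 7 = 0, and the invariant factors of ∂_2 are all 1, so H_1 ≅ 0.
  H_2: rank ker ∂_2 − rank ∂_3 = (8 − 7) − 0 = 1, and there is no ∂_3, so H_2 ≅ Z.

As a check, the Euler characteristic is 6 − 12 + 8 = 2, which agrees with 1 − 0 + 1 = 2.
(K is a triangulation of the 2-sphere S^2.)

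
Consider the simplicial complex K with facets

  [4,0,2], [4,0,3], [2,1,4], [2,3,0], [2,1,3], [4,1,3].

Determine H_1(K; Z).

Take the total order 0 < 1 < 2 < 3 < 4 on the vertex set. Then K (dimension 2) consists of the simplices:

  0-simplices (5): [0], [1], [2], [3], [4]
  1-simplices (9): [0,2], [0,3], [0,4], [1,2], [1,3], [1,4], [2,3], [2,4], [3,4]
  2-simplices (6): [0,2,3], [0,2,4], [0,3,4], [1,2,3], [1,2,4], [1,3,4]

giving chain groups C_0 ≅ Z^5, C_1 ≅ Z^9, C_2 ≅ Z^6.

The boundary map ∂_1: C_1 → C_0 sends each edge [p,q] (with p < q) to q − p.
The resulting 5×9 matrix has rank 4, and its Smith normal form has invariant factors (1,1,1,1).

∂_2: C_2 → C_1 sends each 2-simplex [p,q,r] to [q,r] − [p,r] + [p,q]. For instance
  ∂[1,2,3] = [2,3] − [1,3] + [1,2],
  ∂[0,3,4] = [3,4] − [0,4] + [0,3].
The 9×6 boundary matrix has rank 5 and Smith normal form diag(1,1,1,1,1).

Reading off H_k = ker ∂_k / im ∂_{k+1}:

  H_1: rank ker ∂_1 − rank ∂_2 = (9 − 4) − 5 = 0, and the invariant factors of ∂_2 are all 1, so H_1 ≅ 0.

(K is a triangulation of the 2-sphere S^2.)

H_1 ≅ 0.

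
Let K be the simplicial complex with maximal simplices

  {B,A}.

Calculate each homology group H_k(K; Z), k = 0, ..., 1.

H_0 = Z,  H_1 = 0.

Order the vertices as A < B. Listing each simplex with vertices in this order, K has dimension 1 with simplices:

  0-simplices (2): A, B
  1-simplices (1): AB

so the chain groups are C_0 ≅ Z^2, C_1 ≅ Z^1.

The boundary map ∂_1: C_1 → C_0 sends each edge [p,q] (with p < q) to q − p. For instance
  ∂AB = B − A.
This gives a 2×1 integer matrix of rank 1; reducing to Smith normal form yields diagonal entries (1).

Computing H_k = (kernel of ∂_k) / (image of ∂_{k+1}):

  H_0: rank C_0 − rank ∂_1 = 2 − 1 = 1, and the invariant factors of ∂_1 are all 1, so H_0 = Z.
  H_1: rank ker ∂_1 − rank ∂_2 = (1 − 1) − 0 = 0, and there is no ∂_2, so H_1 = 0.

As a check, the Euler characteristic is 2 − 1 = 1, which agrees with 1 − 0 = 1.
(K is a triangulation of the 1-simplex.)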